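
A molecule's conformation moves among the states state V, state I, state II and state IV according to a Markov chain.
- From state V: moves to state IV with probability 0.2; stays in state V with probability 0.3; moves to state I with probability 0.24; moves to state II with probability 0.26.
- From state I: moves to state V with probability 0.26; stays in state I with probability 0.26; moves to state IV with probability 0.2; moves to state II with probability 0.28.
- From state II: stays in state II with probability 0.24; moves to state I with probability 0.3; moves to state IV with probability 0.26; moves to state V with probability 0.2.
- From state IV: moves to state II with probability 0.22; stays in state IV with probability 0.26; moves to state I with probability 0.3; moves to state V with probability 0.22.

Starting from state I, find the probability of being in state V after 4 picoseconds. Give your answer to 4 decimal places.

0.2456

Propagate the distribution vector 4 picoseconds from state I.
After 0 picoseconds: (0.0000, 1.0000, 0.0000, 0.0000)
After 1 picosecond: (0.2600, 0.2600, 0.2800, 0.2000)
After 2 picoseconds: (0.2456, 0.2740, 0.2516, 0.2288)
After 3 picoseconds: (0.2456, 0.2743, 0.2513, 0.2288)
After 4 picoseconds: (0.2456, 0.2743, 0.2513, 0.2288)
P(in state V after 4 picoseconds) = 0.2456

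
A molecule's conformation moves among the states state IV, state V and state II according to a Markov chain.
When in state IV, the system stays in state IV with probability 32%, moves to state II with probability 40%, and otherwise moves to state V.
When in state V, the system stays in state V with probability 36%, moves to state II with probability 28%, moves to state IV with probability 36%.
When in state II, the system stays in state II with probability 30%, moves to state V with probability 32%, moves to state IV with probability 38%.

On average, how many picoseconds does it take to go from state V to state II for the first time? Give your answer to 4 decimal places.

Let t(s) be the expected number of picoseconds to first reach state II from state s, with t(state II) = 0. Conditioning on the first picosecond:
t(state IV) = 1 + 0.32·t(state IV) + 0.28·t(state V)
t(state V) = 1 + 0.36·t(state IV) + 0.36·t(state V)
Solving: t(state IV) = 2.7512, t(state V) = 3.1100.
Expected picoseconds from state V to state II: 3.1100.

3.1100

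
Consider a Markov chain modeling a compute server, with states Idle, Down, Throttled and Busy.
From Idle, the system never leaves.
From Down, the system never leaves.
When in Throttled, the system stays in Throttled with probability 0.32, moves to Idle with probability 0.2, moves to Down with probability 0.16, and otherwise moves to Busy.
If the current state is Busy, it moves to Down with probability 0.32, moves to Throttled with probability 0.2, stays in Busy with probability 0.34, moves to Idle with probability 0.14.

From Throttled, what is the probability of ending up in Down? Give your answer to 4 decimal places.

0.5405

Let h(s) be the probability of absorption at Down starting from transient state s. Then h(Down) = 1 and h(Idle) = 0. By first-step analysis:
h(Throttled) = 0.2·0 + 0.16·1 + 0.32·h(Throttled) + 0.32·h(Busy)
h(Busy) = 0.14·0 + 0.32·1 + 0.2·h(Throttled) + 0.34·h(Busy)
Solving: h(Throttled) = 0.5405, h(Busy) = 0.6486.
Starting from Throttled, the probability is 0.5405.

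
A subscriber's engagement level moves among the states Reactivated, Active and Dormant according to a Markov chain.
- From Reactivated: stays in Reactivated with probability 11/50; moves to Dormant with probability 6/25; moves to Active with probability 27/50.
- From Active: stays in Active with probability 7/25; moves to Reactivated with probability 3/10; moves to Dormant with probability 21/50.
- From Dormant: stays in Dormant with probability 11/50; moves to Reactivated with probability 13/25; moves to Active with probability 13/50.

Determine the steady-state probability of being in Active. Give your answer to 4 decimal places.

Let the stationary distribution be π with π = πP and π_1 + π_2 + π_3 = 1.
π_1 = 0.22·π_1 + 0.3·π_2 + 0.52·π_3
π_2 = 0.54·π_1 + 0.28·π_2 + 0.26·π_3
Solving with the normalization constraint gives π = (0.3387, 0.3621, 0.2992).
So the stationary probability of Active is 0.3621.

0.3621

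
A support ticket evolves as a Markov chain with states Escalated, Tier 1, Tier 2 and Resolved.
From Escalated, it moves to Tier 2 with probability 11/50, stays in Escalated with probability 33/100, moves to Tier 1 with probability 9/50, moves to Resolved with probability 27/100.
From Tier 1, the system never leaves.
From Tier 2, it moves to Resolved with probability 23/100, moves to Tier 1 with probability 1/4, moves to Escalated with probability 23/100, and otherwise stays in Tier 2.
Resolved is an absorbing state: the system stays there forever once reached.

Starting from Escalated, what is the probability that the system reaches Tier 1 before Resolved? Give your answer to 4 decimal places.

Let h(s) be the probability of absorption at Tier 1 starting from transient state s. Then h(Tier 1) = 1 and h(Resolved) = 0. By first-step analysis:
h(Escalated) = 0.33·h(Escalated) + 0.18·1 + 0.22·h(Tier 2) + 0.27·0
h(Tier 2) = 0.23·h(Escalated) + 0.25·1 + 0.29·h(Tier 2) + 0.23·0
Solving: h(Escalated) = 0.4300, h(Tier 2) = 0.4914.
Starting from Escalated, the probability is 0.4300.

0.4300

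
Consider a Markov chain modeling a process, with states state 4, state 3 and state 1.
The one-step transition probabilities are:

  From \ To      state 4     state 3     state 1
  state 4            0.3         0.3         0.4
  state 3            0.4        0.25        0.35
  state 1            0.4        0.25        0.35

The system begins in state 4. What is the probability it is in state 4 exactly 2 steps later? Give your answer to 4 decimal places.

0.3700

Sum over the intermediate state after 1 step:
P = P(state 4→state 4)·P(state 4→state 4) + P(state 4→state 3)·P(state 3→state 4) + P(state 4→state 1)·P(state 1→state 4)
  = 0.3×0.3 + 0.3×0.4 + 0.4×0.4
  = 0.0900 + 0.1200 + 0.1600 = 0.3700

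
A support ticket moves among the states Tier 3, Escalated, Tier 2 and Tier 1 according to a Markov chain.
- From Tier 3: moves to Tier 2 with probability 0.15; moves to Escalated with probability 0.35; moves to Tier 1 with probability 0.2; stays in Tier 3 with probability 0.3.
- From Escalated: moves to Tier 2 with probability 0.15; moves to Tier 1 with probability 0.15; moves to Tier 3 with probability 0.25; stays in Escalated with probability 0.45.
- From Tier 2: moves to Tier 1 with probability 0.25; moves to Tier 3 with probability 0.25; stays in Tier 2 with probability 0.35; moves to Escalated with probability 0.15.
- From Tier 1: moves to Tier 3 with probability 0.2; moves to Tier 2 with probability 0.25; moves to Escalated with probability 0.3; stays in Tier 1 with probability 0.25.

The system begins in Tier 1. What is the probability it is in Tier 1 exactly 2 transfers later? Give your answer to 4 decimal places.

Propagate the distribution vector 2 transfers from Tier 1.
After 0 transfers: (0.0000, 0.0000, 0.0000, 1.0000)
After 1 transfer: (0.2000, 0.3000, 0.2500, 0.2500)
After 2 transfers: (0.2475, 0.3175, 0.2250, 0.2100)
P(in Tier 1 after 2 transfers) = 0.2100

0.2100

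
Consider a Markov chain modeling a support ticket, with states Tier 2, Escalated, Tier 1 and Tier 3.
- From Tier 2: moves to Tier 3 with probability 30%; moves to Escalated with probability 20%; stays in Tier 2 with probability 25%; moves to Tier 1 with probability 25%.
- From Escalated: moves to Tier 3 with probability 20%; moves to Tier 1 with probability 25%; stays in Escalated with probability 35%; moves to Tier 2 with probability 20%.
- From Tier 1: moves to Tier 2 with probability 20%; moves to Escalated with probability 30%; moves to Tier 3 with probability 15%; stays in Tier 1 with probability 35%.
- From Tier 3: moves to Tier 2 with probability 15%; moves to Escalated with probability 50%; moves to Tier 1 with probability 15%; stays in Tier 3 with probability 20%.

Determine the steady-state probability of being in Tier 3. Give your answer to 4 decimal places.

0.2072

Let the stationary distribution be π with π = πP and π_1 + π_2 + π_3 + π_4 = 1.
π_1 = 0.25·π_1 + 0.2·π_2 + 0.2·π_3 + 0.15·π_4
π_2 = 0.2·π_1 + 0.35·π_2 + 0.3·π_3 + 0.5·π_4
π_3 = 0.25·π_1 + 0.25·π_2 + 0.35·π_3 + 0.15·π_4
Solving with the normalization constraint gives π = (0.1996, 0.3384, 0.2548, 0.2072).
So the stationary probability of Tier 3 is 0.2072.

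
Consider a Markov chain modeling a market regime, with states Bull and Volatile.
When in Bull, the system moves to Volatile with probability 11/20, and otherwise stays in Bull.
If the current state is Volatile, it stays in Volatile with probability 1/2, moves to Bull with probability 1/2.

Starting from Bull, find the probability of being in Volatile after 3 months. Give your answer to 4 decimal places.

Propagate the distribution vector 3 months from Bull.
After 0 months: (1.0000, 0.0000)
After 1 month: (0.4500, 0.5500)
After 2 months: (0.4775, 0.5225)
After 3 months: (0.4761, 0.5239)
P(in Volatile after 3 months) = 0.5239

0.5239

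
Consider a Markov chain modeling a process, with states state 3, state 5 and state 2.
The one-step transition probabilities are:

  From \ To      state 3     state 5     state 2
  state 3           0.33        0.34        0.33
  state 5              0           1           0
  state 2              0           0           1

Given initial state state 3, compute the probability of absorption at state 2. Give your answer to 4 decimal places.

Let h(s) be the probability of absorption at state 2 starting from transient state s. Then h(state 2) = 1 and h(state 5) = 0. By first-step analysis:
h(state 3) = 0.33·h(state 3) + 0.34·0 + 0.33·1
Solving: h(state 3) = 0.4925.
Starting from state 3, the probability is 0.4925.

0.4925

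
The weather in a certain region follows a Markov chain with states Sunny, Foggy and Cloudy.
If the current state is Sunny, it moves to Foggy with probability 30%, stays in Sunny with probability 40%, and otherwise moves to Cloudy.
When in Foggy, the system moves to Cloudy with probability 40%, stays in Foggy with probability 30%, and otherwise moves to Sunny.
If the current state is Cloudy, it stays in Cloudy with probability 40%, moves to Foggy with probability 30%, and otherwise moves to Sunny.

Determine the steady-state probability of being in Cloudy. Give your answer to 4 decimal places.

Let the stationary distribution be π with π = πP and π_1 + π_2 + π_3 = 1.
π_1 = 0.4·π_1 + 0.3·π_2 + 0.3·π_3
π_2 = 0.3·π_1 + 0.3·π_2 + 0.3·π_3
Solving with the normalization constraint gives π = (0.3333, 0.3000, 0.3667).
So the stationary probability of Cloudy is 0.3667.

0.3667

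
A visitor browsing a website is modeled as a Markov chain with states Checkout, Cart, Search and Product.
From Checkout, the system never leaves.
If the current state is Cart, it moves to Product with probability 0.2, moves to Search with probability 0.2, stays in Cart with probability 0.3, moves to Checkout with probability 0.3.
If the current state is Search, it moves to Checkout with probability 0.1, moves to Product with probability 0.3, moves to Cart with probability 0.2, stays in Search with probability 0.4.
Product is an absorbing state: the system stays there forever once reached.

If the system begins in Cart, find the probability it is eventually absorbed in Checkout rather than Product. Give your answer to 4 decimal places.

0.5263

Let h(s) be the probability of absorption at Checkout starting from transient state s. Then h(Checkout) = 1 and h(Product) = 0. By first-step analysis:
h(Cart) = 0.3·1 + 0.3·h(Cart) + 0.2·h(Search) + 0.2·0
h(Search) = 0.1·1 + 0.2·h(Cart) + 0.4·h(Search) + 0.3·0
Solving: h(Cart) = 0.5263, h(Search) = 0.3421.
Starting from Cart, the probability is 0.5263.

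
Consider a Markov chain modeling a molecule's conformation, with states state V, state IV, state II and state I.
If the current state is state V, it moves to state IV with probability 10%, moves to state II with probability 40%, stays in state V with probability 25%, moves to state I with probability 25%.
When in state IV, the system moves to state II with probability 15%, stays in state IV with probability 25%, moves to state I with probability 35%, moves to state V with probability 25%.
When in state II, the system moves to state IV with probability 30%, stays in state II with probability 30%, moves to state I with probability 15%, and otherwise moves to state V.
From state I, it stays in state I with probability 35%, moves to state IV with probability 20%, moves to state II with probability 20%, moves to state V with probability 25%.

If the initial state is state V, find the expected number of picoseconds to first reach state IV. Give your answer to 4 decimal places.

Let t(s) be the expected number of picoseconds to first reach state IV from state s, with t(state IV) = 0. Conditioning on the first picosecond:
t(state V) = 1 + 0.25·t(state V) + 0.4·t(state II) + 0.25·t(state I)
t(state II) = 1 + 0.25·t(state V) + 0.3·t(state II) + 0.15·t(state I)
t(state I) = 1 + 0.25·t(state V) + 0.2·t(state II) + 0.35·t(state I)
Solving: t(state V) = 5.3151, t(state II) = 4.3836, t(state I) = 4.9315.
Expected picoseconds from state V to state IV: 5.3151.

5.3151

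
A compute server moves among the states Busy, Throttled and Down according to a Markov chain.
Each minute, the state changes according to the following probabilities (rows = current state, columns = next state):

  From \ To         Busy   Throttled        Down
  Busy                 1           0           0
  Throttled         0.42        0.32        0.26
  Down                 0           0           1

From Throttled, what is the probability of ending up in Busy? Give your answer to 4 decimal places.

0.6176

Let h(s) be the probability of absorption at Busy starting from transient state s. Then h(Busy) = 1 and h(Down) = 0. By first-step analysis:
h(Throttled) = 0.42·1 + 0.32·h(Throttled) + 0.26·0
Solving: h(Throttled) = 0.6176.
Starting from Throttled, the probability is 0.6176.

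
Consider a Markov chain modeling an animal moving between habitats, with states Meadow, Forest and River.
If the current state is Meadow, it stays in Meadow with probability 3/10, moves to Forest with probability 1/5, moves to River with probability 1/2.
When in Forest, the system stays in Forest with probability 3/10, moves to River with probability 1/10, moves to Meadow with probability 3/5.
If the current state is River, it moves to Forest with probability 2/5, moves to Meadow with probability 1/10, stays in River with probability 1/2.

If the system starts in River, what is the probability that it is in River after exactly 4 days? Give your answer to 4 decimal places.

0.3792

Propagate the distribution vector 4 days from River.
After 0 days: (0.0000, 0.0000, 1.0000)
After 1 day: (0.1000, 0.4000, 0.5000)
After 2 days: (0.3200, 0.3400, 0.3400)
After 3 days: (0.3340, 0.3020, 0.3640)
After 4 days: (0.3178, 0.3030, 0.3792)
P(in River after 4 days) = 0.3792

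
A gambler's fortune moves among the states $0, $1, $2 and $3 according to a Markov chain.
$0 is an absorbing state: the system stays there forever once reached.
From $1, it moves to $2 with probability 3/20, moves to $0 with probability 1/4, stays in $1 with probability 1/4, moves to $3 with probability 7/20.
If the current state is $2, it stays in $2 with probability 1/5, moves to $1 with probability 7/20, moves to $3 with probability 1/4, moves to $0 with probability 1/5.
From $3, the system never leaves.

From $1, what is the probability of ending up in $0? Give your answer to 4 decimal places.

0.4201

Let h(s) be the probability of absorption at $0 starting from transient state s. Then h($0) = 1 and h($3) = 0. By first-step analysis:
h($1) = 0.25·1 + 0.25·h($1) + 0.15·h($2) + 0.35·0
h($2) = 0.2·1 + 0.35·h($1) + 0.2·h($2) + 0.25·0
Solving: h($1) = 0.4201, h($2) = 0.4338.
Starting from $1, the probability is 0.4201.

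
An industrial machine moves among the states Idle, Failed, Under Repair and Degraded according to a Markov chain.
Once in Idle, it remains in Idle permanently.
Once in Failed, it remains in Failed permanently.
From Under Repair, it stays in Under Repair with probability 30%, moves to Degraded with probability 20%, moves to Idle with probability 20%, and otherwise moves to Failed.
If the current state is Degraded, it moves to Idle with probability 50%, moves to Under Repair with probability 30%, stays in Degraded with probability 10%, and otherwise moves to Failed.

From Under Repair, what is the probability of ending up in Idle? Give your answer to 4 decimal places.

0.4912

Let h(s) be the probability of absorption at Idle starting from transient state s. Then h(Idle) = 1 and h(Failed) = 0. By first-step analysis:
h(Under Repair) = 0.2·1 + 0.3·0 + 0.3·h(Under Repair) + 0.2·h(Degraded)
h(Degraded) = 0.5·1 + 0.1·0 + 0.3·h(Under Repair) + 0.1·h(Degraded)
Solving: h(Under Repair) = 0.4912, h(Degraded) = 0.7193.
Starting from Under Repair, the probability is 0.4912.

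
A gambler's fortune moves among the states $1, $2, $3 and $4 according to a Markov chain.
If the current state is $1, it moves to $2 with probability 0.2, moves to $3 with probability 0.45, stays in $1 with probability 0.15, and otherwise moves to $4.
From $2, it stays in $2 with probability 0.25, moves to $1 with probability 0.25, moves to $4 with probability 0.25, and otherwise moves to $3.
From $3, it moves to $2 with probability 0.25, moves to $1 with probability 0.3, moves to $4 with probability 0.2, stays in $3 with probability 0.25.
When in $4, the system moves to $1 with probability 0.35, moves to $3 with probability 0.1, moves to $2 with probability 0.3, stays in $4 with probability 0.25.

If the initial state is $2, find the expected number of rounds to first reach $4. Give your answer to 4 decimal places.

4.4833

Let t(s) be the expected number of rounds to first reach $4 from state s, with t($4) = 0. Conditioning on the first round:
t($1) = 1 + 0.15·t($1) + 0.2·t($2) + 0.45·t($3)
t($2) = 1 + 0.25·t($1) + 0.25·t($2) + 0.25·t($3)
t($3) = 1 + 0.3·t($1) + 0.25·t($2) + 0.25·t($3)
Solving: t($1) = 4.7301, t($2) = 4.4833, t($3) = 4.7198.
Expected rounds from $2 to $4: 4.4833.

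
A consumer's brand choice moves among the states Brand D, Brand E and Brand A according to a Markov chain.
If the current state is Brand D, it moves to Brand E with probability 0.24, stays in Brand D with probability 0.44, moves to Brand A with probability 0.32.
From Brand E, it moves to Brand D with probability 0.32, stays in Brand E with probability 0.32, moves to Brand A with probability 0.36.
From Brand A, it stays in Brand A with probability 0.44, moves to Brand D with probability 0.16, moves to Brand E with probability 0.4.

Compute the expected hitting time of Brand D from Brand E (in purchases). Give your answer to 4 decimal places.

3.8851

Let t(s) be the expected number of purchases to first reach Brand D from state s, with t(Brand D) = 0. Conditioning on the first purchase:
t(Brand E) = 1 + 0.32·t(Brand E) + 0.36·t(Brand A)
t(Brand A) = 1 + 0.4·t(Brand E) + 0.44·t(Brand A)
Solving: t(Brand E) = 3.8851, t(Brand A) = 4.5608.
Expected purchases from Brand E to Brand D: 3.8851.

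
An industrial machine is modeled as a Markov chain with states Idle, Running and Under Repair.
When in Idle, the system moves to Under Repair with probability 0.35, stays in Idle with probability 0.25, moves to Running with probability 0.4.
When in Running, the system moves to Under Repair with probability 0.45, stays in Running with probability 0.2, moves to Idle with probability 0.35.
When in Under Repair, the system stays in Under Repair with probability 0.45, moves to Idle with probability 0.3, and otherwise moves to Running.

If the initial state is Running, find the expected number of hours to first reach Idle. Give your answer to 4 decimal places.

3.0534

Let t(s) be the expected number of hours to first reach Idle from state s, with t(Idle) = 0. Conditioning on the first hour:
t(Running) = 1 + 0.2·t(Running) + 0.45·t(Under Repair)
t(Under Repair) = 1 + 0.25·t(Running) + 0.45·t(Under Repair)
Solving: t(Running) = 3.0534, t(Under Repair) = 3.2061.
Expected hours from Running to Idle: 3.0534.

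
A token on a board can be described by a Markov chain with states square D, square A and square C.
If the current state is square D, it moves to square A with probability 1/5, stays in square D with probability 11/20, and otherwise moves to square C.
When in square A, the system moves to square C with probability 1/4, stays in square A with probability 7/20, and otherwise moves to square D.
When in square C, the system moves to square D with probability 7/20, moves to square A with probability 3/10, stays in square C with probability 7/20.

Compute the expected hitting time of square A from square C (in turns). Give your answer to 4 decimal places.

3.9024

Let t(s) be the expected number of turns to first reach square A from state s, with t(square A) = 0. Conditioning on the first turn:
t(square D) = 1 + 0.55·t(square D) + 0.25·t(square C)
t(square C) = 1 + 0.35·t(square D) + 0.35·t(square C)
Solving: t(square D) = 4.3902, t(square C) = 3.9024.
Expected turns from square C to square A: 3.9024.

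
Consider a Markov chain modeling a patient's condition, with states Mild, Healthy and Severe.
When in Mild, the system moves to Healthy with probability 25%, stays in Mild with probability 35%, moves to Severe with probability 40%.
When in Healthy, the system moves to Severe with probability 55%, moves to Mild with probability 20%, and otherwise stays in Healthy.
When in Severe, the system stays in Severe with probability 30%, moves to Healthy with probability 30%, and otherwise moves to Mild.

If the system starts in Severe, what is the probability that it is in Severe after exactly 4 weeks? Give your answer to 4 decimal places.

0.4008

Propagate the distribution vector 4 weeks from Severe.
After 0 weeks: (0.0000, 0.0000, 1.0000)
After 1 week: (0.4000, 0.3000, 0.3000)
After 2 weeks: (0.3200, 0.2650, 0.4150)
After 3 weeks: (0.3310, 0.2708, 0.3983)
After 4 weeks: (0.3293, 0.2699, 0.4008)
P(in Severe after 4 weeks) = 0.4008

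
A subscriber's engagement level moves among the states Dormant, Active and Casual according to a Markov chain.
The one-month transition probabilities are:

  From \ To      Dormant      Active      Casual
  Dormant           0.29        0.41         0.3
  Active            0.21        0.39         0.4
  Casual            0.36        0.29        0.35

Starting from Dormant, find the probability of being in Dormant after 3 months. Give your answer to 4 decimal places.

Propagate the distribution vector 3 months from Dormant.
After 0 months: (1.0000, 0.0000, 0.0000)
After 1 month: (0.2900, 0.4100, 0.3000)
After 2 months: (0.2782, 0.3658, 0.3560)
After 3 months: (0.2857, 0.3600, 0.3544)
P(in Dormant after 3 months) = 0.2857

0.2857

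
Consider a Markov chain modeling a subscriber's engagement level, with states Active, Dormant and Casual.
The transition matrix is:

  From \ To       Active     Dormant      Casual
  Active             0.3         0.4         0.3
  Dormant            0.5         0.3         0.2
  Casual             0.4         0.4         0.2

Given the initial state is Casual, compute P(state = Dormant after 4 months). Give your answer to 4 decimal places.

Propagate the distribution vector 4 months from Casual.
After 0 months: (0.0000, 0.0000, 1.0000)
After 1 month: (0.4000, 0.4000, 0.2000)
After 2 months: (0.4000, 0.3600, 0.2400)
After 3 months: (0.3960, 0.3640, 0.2400)
After 4 months: (0.3968, 0.3636, 0.2396)
P(in Dormant after 4 months) = 0.3636

0.3636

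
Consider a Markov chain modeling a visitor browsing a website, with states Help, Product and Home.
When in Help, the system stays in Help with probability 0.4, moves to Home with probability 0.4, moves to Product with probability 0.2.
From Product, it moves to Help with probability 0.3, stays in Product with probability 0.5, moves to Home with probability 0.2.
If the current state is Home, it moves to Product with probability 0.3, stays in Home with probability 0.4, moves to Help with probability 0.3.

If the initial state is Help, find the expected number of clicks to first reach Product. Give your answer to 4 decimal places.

4.1667

Let t(s) be the expected number of clicks to first reach Product from state s, with t(Product) = 0. Conditioning on the first click:
t(Help) = 1 + 0.4·t(Help) + 0.4·t(Home)
t(Home) = 1 + 0.3·t(Help) + 0.4·t(Home)
Solving: t(Help) = 4.1667, t(Home) = 3.7500.
Expected clicks from Help to Product: 4.1667.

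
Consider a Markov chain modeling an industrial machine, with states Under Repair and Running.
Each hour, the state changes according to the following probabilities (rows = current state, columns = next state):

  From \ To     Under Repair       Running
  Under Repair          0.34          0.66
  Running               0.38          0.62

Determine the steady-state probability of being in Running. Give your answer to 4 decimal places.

Let the stationary distribution be π with π = πP and π_1 + π_2 = 1.
π_1 = 0.34·π_1 + 0.38·π_2
Solving with the normalization constraint gives π = (0.3654, 0.6346).
So the stationary probability of Running is 0.6346.

0.6346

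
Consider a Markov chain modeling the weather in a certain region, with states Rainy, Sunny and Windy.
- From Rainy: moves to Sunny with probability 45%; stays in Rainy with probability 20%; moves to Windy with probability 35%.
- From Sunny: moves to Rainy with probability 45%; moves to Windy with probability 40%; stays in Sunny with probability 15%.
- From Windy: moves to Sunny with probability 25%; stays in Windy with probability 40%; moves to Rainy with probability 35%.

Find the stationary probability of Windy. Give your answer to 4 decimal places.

Let the stationary distribution be π with π = πP and π_1 + π_2 + π_3 = 1.
π_1 = 0.2·π_1 + 0.45·π_2 + 0.35·π_3
π_2 = 0.45·π_1 + 0.15·π_2 + 0.25·π_3
Solving with the normalization constraint gives π = (0.3293, 0.2871, 0.3835).
So the stationary probability of Windy is 0.3835.

0.3835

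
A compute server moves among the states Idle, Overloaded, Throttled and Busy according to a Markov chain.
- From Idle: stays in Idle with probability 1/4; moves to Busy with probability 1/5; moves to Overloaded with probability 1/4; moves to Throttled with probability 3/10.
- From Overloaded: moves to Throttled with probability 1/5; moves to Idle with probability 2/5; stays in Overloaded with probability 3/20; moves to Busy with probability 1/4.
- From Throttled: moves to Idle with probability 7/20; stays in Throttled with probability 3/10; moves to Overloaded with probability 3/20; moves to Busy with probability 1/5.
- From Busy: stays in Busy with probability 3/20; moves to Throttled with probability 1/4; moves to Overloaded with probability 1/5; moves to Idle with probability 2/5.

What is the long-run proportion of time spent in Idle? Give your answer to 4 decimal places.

0.3361

Let the stationary distribution be π with π = πP and π_1 + π_2 + π_3 + π_4 = 1.
π_1 = 0.25·π_1 + 0.4·π_2 + 0.35·π_3 + 0.4·π_4
π_2 = 0.25·π_1 + 0.15·π_2 + 0.15·π_3 + 0.2·π_4
π_3 = 0.3·π_1 + 0.2·π_2 + 0.3·π_3 + 0.25·π_4
Solving with the normalization constraint gives π = (0.3361, 0.1936, 0.2707, 0.1997).
So the stationary probability of Idle is 0.3361.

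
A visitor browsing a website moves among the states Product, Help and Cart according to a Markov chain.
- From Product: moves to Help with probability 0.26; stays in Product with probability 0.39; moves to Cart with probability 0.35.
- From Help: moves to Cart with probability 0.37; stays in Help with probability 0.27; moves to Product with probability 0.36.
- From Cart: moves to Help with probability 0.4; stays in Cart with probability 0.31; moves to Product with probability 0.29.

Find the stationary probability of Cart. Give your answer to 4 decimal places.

0.3425

Let the stationary distribution be π with π = πP and π_1 + π_2 + π_3 = 1.
π_1 = 0.39·π_1 + 0.36·π_2 + 0.29·π_3
π_2 = 0.26·π_1 + 0.27·π_2 + 0.4·π_3
Solving with the normalization constraint gives π = (0.3464, 0.3111, 0.3425).
So the stationary probability of Cart is 0.3425.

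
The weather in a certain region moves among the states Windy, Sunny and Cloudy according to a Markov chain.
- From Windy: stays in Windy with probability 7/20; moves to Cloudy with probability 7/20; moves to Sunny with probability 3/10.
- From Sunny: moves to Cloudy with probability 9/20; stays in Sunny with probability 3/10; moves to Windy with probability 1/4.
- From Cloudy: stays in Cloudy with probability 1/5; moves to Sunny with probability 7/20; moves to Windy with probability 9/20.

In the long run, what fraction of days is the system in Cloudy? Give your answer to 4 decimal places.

Let the stationary distribution be π with π = πP and π_1 + π_2 + π_3 = 1.
π_1 = 0.35·π_1 + 0.25·π_2 + 0.45·π_3
π_2 = 0.3·π_1 + 0.3·π_2 + 0.35·π_3
Solving with the normalization constraint gives π = (0.3515, 0.3166, 0.3319).
So the stationary probability of Cloudy is 0.3319.

0.3319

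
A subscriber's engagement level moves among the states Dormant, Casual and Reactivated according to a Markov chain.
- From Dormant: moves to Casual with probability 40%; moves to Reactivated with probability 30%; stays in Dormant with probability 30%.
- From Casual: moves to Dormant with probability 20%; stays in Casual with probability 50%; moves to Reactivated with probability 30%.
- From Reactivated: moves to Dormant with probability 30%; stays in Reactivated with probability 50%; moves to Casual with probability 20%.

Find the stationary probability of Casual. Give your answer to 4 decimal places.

Let the stationary distribution be π with π = πP and π_1 + π_2 + π_3 = 1.
π_1 = 0.3·π_1 + 0.2·π_2 + 0.3·π_3
π_2 = 0.4·π_1 + 0.5·π_2 + 0.2·π_3
Solving with the normalization constraint gives π = (0.2639, 0.3611, 0.3750).
So the stationary probability of Casual is 0.3611.

0.3611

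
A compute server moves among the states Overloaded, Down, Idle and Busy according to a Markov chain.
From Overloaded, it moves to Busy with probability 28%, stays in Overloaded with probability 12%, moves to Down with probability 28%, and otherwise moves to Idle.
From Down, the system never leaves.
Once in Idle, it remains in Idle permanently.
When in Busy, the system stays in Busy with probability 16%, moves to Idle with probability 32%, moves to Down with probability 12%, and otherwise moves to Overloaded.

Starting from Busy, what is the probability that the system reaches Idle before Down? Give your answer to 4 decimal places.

0.6531

Let h(s) be the probability of absorption at Idle starting from transient state s. Then h(Idle) = 1 and h(Down) = 0. By first-step analysis:
h(Overloaded) = 0.12·h(Overloaded) + 0.28·0 + 0.32·1 + 0.28·h(Busy)
h(Busy) = 0.4·h(Overloaded) + 0.12·0 + 0.32·1 + 0.16·h(Busy)
Solving: h(Overloaded) = 0.5714, h(Busy) = 0.6531.
Starting from Busy, the probability is 0.6531.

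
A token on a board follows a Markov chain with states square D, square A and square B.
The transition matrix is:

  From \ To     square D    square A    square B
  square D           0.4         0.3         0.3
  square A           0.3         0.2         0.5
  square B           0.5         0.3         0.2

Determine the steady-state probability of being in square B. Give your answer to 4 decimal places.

Let the stationary distribution be π with π = πP and π_1 + π_2 + π_3 = 1.
π_1 = 0.4·π_1 + 0.3·π_2 + 0.5·π_3
π_2 = 0.3·π_1 + 0.2·π_2 + 0.3·π_3
Solving with the normalization constraint gives π = (0.4050, 0.2727, 0.3223).
So the stationary probability of square B is 0.3223.

0.3223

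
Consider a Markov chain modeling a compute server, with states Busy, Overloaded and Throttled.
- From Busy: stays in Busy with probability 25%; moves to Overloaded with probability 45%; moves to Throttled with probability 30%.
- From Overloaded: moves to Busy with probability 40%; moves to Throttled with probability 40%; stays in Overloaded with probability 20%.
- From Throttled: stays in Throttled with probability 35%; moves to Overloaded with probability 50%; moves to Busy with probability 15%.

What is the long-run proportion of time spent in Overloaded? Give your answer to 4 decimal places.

0.3742

Let the stationary distribution be π with π = πP and π_1 + π_2 + π_3 = 1.
π_1 = 0.25·π_1 + 0.4·π_2 + 0.15·π_3
π_2 = 0.45·π_1 + 0.2·π_2 + 0.5·π_3
Solving with the normalization constraint gives π = (0.2706, 0.3742, 0.3552).
So the stationary probability of Overloaded is 0.3742.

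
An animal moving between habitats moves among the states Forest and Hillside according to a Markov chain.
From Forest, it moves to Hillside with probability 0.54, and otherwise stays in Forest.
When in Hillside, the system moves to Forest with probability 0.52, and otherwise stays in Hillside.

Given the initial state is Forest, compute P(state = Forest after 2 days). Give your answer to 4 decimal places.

Sum over the intermediate state after 1 day:
P = P(Forest→Forest)·P(Forest→Forest) + P(Forest→Hillside)·P(Hillside→Forest)
  = 0.46×0.46 + 0.54×0.52
  = 0.2116 + 0.2808 = 0.4924

0.4924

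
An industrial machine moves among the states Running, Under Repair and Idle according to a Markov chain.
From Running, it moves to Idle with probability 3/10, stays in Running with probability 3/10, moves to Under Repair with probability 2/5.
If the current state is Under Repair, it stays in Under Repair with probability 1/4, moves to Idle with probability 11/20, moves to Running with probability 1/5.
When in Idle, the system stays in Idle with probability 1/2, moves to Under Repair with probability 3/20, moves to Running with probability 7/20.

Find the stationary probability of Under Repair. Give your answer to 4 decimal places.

Let the stationary distribution be π with π = πP and π_1 + π_2 + π_3 = 1.
π_1 = 0.3·π_1 + 0.2·π_2 + 0.35·π_3
π_2 = 0.4·π_1 + 0.25·π_2 + 0.15·π_3
Solving with the normalization constraint gives π = (0.2977, 0.2494, 0.4529).
So the stationary probability of Under Repair is 0.2494.

0.2494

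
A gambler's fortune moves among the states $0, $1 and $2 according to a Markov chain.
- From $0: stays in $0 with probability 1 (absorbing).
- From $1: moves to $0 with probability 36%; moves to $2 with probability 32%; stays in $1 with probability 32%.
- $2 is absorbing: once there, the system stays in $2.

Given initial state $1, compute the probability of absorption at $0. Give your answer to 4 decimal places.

Let h(s) be the probability of absorption at $0 starting from transient state s. Then h($0) = 1 and h($2) = 0. By first-step analysis:
h($1) = 0.36·1 + 0.32·h($1) + 0.32·0
Solving: h($1) = 0.5294.
Starting from $1, the probability is 0.5294.

0.5294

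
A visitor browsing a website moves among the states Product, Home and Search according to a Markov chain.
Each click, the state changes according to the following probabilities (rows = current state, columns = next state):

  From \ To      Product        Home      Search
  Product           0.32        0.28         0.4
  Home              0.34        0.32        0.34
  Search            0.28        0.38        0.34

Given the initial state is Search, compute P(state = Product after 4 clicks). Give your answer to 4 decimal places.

0.3122

Propagate the distribution vector 4 clicks from Search.
After 0 clicks: (0.0000, 0.0000, 1.0000)
After 1 click: (0.2800, 0.3800, 0.3400)
After 2 clicks: (0.3140, 0.3292, 0.3568)
After 3 clicks: (0.3123, 0.3288, 0.3588)
After 4 clicks: (0.3122, 0.3290, 0.3587)
P(in Product after 4 clicks) = 0.3122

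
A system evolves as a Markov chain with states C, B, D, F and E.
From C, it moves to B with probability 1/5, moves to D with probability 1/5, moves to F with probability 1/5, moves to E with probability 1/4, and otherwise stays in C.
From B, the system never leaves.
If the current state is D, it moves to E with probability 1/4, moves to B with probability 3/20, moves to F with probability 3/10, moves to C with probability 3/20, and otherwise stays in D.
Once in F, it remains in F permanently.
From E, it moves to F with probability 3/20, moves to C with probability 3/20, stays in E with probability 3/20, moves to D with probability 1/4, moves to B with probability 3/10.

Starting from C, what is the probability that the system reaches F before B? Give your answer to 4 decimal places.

0.4954

Let h(s) be the probability of absorption at F starting from transient state s. Then h(F) = 1 and h(B) = 0. By first-step analysis:
h(C) = 0.15·h(C) + 0.2·0 + 0.2·h(D) + 0.2·1 + 0.25·h(E)
h(D) = 0.15·h(C) + 0.15·0 + 0.15·h(D) + 0.3·1 + 0.25·h(E)
h(E) = 0.15·h(C) + 0.3·0 + 0.25·h(D) + 0.15·1 + 0.15·h(E)
Solving: h(C) = 0.4954, h(D) = 0.5670, h(E) = 0.4307.
Starting from C, the probability is 0.4954.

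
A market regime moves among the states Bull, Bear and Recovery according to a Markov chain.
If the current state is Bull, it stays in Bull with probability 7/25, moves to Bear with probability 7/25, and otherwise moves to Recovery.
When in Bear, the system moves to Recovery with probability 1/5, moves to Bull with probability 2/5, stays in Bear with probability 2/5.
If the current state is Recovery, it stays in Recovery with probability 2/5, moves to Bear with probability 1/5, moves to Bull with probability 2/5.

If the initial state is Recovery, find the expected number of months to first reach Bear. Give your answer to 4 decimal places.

4.3750

Let t(s) be the expected number of months to first reach Bear from state s, with t(Bear) = 0. Conditioning on the first month:
t(Bull) = 1 + 0.28·t(Bull) + 0.44·t(Recovery)
t(Recovery) = 1 + 0.4·t(Bull) + 0.4·t(Recovery)
Solving: t(Bull) = 4.0625, t(Recovery) = 4.3750.
Expected months from Recovery to Bear: 4.3750.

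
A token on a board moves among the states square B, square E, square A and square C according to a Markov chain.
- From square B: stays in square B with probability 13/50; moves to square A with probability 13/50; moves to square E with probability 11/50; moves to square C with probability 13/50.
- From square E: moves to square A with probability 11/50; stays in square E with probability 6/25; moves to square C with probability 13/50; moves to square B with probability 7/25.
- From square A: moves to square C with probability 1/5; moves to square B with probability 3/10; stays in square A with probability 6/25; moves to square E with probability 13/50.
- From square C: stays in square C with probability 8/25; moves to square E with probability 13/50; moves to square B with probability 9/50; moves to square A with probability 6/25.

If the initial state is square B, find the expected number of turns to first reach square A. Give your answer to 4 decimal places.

4.0810

Let t(s) be the expected number of turns to first reach square A from state s, with t(square A) = 0. Conditioning on the first turn:
t(square B) = 1 + 0.26·t(square B) + 0.22·t(square E) + 0.26·t(square C)
t(square E) = 1 + 0.28·t(square B) + 0.24·t(square E) + 0.26·t(square C)
t(square C) = 1 + 0.18·t(square B) + 0.26·t(square E) + 0.32·t(square C)
Solving: t(square B) = 4.0810, t(square E) = 4.2476, t(square C) = 4.1749.
Expected turns from square B to square A: 4.0810.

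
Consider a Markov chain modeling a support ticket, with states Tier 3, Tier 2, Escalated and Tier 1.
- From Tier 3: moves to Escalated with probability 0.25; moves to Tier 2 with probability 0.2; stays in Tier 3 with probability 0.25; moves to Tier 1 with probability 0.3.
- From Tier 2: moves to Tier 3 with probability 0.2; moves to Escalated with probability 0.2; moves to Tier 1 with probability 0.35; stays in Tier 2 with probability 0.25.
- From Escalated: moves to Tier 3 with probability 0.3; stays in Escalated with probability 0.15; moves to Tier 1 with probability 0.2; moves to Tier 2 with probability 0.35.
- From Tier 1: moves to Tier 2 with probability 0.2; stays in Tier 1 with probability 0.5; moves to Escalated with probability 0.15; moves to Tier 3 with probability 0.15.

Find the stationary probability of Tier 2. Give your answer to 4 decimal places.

0.2394

Let the stationary distribution be π with π = πP and π_1 + π_2 + π_3 + π_4 = 1.
π_1 = 0.25·π_1 + 0.2·π_2 + 0.3·π_3 + 0.15·π_4
π_2 = 0.2·π_1 + 0.25·π_2 + 0.35·π_3 + 0.2·π_4
π_3 = 0.25·π_1 + 0.2·π_2 + 0.15·π_3 + 0.15·π_4
Solving with the normalization constraint gives π = (0.2105, 0.2394, 0.1830, 0.3671).
So the stationary probability of Tier 2 is 0.2394.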